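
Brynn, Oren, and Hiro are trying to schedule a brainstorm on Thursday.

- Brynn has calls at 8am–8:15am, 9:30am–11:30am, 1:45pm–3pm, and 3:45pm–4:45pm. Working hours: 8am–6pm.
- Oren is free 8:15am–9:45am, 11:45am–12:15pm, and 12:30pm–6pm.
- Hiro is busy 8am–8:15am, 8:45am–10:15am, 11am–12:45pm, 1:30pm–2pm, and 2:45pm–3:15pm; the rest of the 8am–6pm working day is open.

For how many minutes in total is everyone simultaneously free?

180 minutes

Brynn free within 08:00–18:00: 08:15–09:30, 11:30–13:45, 15:00–15:45, 16:45–18:00.
Hiro free within 08:00–18:00: 08:15–08:45, 10:15–11:00, 12:45–13:30, 14:00–14:45, 15:15–18:00.
Brynn ∩ Oren: 08:15–09:30, 11:45–12:15, 12:30–13:45, 15:00–15:45, 16:45–18:00.
Brynn ∩ Oren ∩ Hiro: 08:15–08:45, 12:45–13:30, 15:15–15:45, 16:45–18:00.
Total common minutes: 30 + 45 + 30 + 75 = 180.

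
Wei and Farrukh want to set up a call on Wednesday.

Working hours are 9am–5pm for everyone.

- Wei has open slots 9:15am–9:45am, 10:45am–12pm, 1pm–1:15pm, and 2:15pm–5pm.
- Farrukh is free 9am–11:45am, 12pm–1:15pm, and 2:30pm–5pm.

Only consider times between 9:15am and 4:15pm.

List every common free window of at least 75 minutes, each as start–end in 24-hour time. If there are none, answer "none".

14:30–16:15

Wei ∩ Farrukh: 09:15–09:45, 10:45–11:45, 13:00–13:15, 14:30–17:00.
Restricted to 09:15–16:15: 09:15–09:45, 10:45–11:45, 13:00–13:15, 14:30–16:15.
Windows ≥ 75 min: 14:30–16:15.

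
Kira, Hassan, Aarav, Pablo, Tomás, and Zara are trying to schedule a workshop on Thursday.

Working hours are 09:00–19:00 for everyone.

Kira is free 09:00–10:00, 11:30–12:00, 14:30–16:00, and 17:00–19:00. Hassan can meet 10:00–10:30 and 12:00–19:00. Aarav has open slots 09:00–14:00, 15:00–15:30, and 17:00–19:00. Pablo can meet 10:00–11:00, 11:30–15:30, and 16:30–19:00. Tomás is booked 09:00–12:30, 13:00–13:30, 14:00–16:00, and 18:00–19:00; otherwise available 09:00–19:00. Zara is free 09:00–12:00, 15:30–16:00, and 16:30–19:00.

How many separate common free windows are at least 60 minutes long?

Tomás free within 09:00–19:00: 12:30–13:00, 13:30–14:00, 16:00–18:00.
Kira ∩ Hassan: 14:30–16:00, 17:00–19:00.
Kira ∩ Hassan ∩ Aarav: 15:00–15:30, 17:00–19:00.
Kira ∩ Hassan ∩ Aarav ∩ Pablo: 15:00–15:30, 17:00–19:00.
Kira ∩ Hassan ∩ Aarav ∩ Pablo ∩ Tomás: 17:00–18:00.
Kira ∩ Hassan ∩ Aarav ∩ Pablo ∩ Tomás ∩ Zara: 17:00–18:00.
Windows ≥ 60 min: 17:00–18:00.
That's 1 window.

1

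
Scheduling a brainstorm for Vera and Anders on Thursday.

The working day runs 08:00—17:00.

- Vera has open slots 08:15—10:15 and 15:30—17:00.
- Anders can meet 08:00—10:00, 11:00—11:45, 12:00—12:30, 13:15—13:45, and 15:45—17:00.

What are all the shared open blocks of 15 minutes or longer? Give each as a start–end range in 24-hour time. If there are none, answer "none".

08:15–10:00, 15:45–17:00

Vera ∩ Anders: 08:15–10:00, 15:45–17:00.
Windows ≥ 15 min: 08:15–10:00, 15:45–17:00.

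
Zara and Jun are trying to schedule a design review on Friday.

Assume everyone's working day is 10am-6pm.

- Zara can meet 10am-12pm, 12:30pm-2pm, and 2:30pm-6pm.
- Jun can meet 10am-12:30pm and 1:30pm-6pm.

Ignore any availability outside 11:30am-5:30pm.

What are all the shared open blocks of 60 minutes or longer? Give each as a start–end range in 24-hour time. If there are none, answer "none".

14:30–17:30

Zara ∩ Jun: 10:00–12:00, 13:30–14:00, 14:30–18:00.
Restricted to 11:30–17:30: 11:30–12:00, 13:30–14:00, 14:30–17:30.
Windows ≥ 60 min: 14:30–17:30.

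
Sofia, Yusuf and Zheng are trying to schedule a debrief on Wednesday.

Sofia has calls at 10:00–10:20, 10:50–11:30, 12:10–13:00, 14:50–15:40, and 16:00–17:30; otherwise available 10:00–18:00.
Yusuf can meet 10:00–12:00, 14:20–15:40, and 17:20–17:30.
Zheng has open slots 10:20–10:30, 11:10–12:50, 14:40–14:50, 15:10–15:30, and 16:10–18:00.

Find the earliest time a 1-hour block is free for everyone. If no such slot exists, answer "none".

none

Sofia free within 10:00–18:00: 10:20–10:50, 11:30–12:10, 13:00–14:50, 15:40–16:00, 17:30–18:00.
Sofia ∩ Yusuf: 10:20–10:50, 11:30–12:00, 14:20–14:50.
Sofia ∩ Yusuf ∩ Zheng: 10:20–10:30, 11:30–12:00, 14:40–14:50.
Windows ≥ 60 min: (none).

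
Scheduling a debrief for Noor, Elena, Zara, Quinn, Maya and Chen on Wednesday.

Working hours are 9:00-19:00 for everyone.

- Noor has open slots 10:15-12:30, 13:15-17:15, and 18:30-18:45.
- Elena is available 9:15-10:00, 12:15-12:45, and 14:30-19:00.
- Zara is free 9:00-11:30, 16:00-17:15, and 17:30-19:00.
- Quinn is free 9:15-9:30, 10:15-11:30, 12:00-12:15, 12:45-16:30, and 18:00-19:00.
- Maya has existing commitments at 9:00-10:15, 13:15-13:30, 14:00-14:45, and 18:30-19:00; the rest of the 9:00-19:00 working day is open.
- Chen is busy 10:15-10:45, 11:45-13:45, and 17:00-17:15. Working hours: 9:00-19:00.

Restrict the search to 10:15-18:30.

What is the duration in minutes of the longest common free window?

Maya free within 09:00–19:00: 10:15–13:15, 13:30–14:00, 14:45–18:30.
Chen free within 09:00–19:00: 09:00–10:15, 10:45–11:45, 13:45–17:00, 17:15–19:00.
Noor ∩ Elena: 12:15–12:30, 14:30–17:15, 18:30–18:45.
Noor ∩ Elena ∩ Zara: 16:00–17:15, 18:30–18:45.
Noor ∩ Elena ∩ Zara ∩ Quinn: 16:00–16:30, 18:30–18:45.
Noor ∩ Elena ∩ Zara ∩ Quinn ∩ Maya: 16:00–16:30.
Noor ∩ Elena ∩ Zara ∩ Quinn ∩ Maya ∩ Chen: 16:00–16:30.
Restricted to 10:15–18:30: 16:00–16:30.
Single common window of 30 minutes.

30 minutes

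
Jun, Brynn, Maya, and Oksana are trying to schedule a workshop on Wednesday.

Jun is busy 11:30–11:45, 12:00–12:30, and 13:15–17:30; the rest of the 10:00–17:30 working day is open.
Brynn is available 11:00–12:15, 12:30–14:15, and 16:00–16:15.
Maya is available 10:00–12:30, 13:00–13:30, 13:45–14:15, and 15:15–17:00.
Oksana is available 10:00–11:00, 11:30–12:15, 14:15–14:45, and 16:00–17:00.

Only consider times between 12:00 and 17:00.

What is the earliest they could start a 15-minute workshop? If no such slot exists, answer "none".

none

Jun free within 10:00–17:30: 10:00–11:30, 11:45–12:00, 12:30–13:15.
Jun ∩ Brynn: 11:00–11:30, 11:45–12:00, 12:30–13:15.
Jun ∩ Brynn ∩ Maya: 11:00–11:30, 11:45–12:00, 13:00–13:15.
Jun ∩ Brynn ∩ Maya ∩ Oksana: 11:45–12:00.
Restricted to 12:00–17:00: (none).
Windows ≥ 15 min: (none).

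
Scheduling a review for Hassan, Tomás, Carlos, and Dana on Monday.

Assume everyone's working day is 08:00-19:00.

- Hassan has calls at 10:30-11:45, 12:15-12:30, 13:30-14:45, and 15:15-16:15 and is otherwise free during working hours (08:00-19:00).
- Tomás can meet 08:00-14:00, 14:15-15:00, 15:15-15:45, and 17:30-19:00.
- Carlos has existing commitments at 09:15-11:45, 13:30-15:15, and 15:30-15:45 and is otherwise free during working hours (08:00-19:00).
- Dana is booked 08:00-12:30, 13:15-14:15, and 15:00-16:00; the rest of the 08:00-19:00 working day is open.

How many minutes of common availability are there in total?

135 minutes

Hassan free within 08:00–19:00: 08:00–10:30, 11:45–12:15, 12:30–13:30, 14:45–15:15, 16:15–19:00.
Carlos free within 08:00–19:00: 08:00–09:15, 11:45–13:30, 15:15–15:30, 15:45–19:00.
Dana free within 08:00–19:00: 12:30–13:15, 14:15–15:00, 16:00–19:00.
Hassan ∩ Tomás: 08:00–10:30, 11:45–12:15, 12:30–13:30, 14:45–15:00, 17:30–19:00.
Hassan ∩ Tomás ∩ Carlos: 08:00–09:15, 11:45–12:15, 12:30–13:30, 17:30–19:00.
Hassan ∩ Tomás ∩ Carlos ∩ Dana: 12:30–13:15, 17:30–19:00.
Total common minutes: 45 + 90 = 135.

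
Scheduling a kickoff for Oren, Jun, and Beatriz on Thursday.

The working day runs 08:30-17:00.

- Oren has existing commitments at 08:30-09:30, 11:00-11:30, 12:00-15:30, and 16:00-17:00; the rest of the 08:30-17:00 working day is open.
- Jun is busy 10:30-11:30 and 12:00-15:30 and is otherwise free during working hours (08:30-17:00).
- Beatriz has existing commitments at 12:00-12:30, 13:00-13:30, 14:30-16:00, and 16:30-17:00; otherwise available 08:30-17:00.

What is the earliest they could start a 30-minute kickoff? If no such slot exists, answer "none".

Oren free within 08:30–17:00: 09:30–11:00, 11:30–12:00, 15:30–16:00.
Jun free within 08:30–17:00: 08:30–10:30, 11:30–12:00, 15:30–17:00.
Beatriz free within 08:30–17:00: 08:30–12:00, 12:30–13:00, 13:30–14:30, 16:00–16:30.
Oren ∩ Jun: 09:30–10:30, 11:30–12:00, 15:30–16:00.
Oren ∩ Jun ∩ Beatriz: 09:30–10:30, 11:30–12:00.
Windows ≥ 30 min: 09:30–10:30, 11:30–12:00.
Earliest such window starts at 09:30.

09:30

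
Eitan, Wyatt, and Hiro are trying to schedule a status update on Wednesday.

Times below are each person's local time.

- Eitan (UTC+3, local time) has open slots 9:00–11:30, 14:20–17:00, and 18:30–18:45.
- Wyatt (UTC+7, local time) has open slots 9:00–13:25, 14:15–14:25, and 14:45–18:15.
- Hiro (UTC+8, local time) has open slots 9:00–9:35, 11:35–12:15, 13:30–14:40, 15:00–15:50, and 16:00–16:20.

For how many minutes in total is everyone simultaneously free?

Eitan → UTC: 06:00–08:30, 11:20–14:00, 15:30–15:45.
Wyatt → UTC: 02:00–06:25, 07:15–07:25, 07:45–11:15.
Hiro → UTC: 01:00–01:35, 03:35–04:15, 05:30–06:40, 07:00–07:50, 08:00–08:20.
Eitan ∩ Wyatt: 06:00–06:25, 07:15–07:25, 07:45–08:30.
Eitan ∩ Wyatt ∩ Hiro: 06:00–06:25, 07:15–07:25, 07:45–07:50, 08:00–08:20.
Total common minutes: 25 + 10 + 5 + 20 = 60.

60 minutes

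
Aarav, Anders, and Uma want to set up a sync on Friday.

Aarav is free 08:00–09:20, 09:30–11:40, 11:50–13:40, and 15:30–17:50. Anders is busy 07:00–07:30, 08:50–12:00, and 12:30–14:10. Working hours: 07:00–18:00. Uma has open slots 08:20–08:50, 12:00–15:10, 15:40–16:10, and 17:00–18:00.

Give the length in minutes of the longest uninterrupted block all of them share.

50 minutes

Anders free within 07:00–18:00: 07:30–08:50, 12:00–12:30, 14:10–18:00.
Aarav ∩ Anders: 08:00–08:50, 12:00–12:30, 15:30–17:50.
Aarav ∩ Anders ∩ Uma: 08:20–08:50, 12:00–12:30, 15:40–16:10, 17:00–17:50.
Common window lengths: 30, 30, 30, 50 min; longest is 50.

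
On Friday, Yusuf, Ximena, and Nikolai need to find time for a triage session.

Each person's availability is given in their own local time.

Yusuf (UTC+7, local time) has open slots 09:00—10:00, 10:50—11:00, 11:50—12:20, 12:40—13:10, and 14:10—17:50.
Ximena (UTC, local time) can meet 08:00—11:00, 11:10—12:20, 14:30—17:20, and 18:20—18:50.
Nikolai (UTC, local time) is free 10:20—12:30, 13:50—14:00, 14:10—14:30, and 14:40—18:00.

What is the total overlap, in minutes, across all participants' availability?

30 minutes

Yusuf → UTC: 02:00–03:00, 03:50–04:00, 04:50–05:20, 05:40–06:10, 07:10–10:50.
Ximena → UTC: 08:00–11:00, 11:10–12:20, 14:30–17:20, 18:20–18:50.
Nikolai → UTC: 10:20–12:30, 13:50–14:00, 14:10–14:30, 14:40–18:00.
Yusuf ∩ Ximena: 08:00–10:50.
Yusuf ∩ Ximena ∩ Nikolai: 10:20–10:50.
Total common minutes: 30.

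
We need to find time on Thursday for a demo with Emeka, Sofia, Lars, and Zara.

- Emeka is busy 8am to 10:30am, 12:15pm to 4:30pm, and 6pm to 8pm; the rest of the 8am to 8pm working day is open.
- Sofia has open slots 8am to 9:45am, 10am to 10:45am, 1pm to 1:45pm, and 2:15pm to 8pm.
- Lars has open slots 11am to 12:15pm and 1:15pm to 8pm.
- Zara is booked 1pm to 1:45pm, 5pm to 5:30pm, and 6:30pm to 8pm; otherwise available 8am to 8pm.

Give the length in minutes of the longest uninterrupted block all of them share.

30 minutes

Emeka free within 08:00–20:00: 10:30–12:15, 16:30–18:00.
Zara free within 08:00–20:00: 08:00–13:00, 13:45–17:00, 17:30–18:30.
Emeka ∩ Sofia: 10:30–10:45, 16:30–18:00.
Emeka ∩ Sofia ∩ Lars: 16:30–18:00.
Emeka ∩ Sofia ∩ Lars ∩ Zara: 16:30–17:00, 17:30–18:00.
Common window lengths: 30, 30 min; longest is 30.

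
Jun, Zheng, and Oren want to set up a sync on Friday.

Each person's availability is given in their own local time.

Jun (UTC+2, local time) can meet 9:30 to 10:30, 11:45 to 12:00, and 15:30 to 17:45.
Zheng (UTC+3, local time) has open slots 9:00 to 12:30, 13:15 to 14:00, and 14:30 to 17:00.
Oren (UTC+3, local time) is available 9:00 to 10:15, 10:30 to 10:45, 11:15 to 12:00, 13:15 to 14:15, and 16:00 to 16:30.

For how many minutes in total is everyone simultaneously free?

30 minutes

Jun → UTC: 07:30–08:30, 09:45–10:00, 13:30–15:45.
Zheng → UTC: 06:00–09:30, 10:15–11:00, 11:30–14:00.
Oren → UTC: 06:00–07:15, 07:30–07:45, 08:15–09:00, 10:15–11:15, 13:00–13:30.
Jun ∩ Zheng: 07:30–08:30, 13:30–14:00.
Jun ∩ Zheng ∩ Oren: 07:30–07:45, 08:15–08:30.
Total common minutes: 15 + 15 = 30.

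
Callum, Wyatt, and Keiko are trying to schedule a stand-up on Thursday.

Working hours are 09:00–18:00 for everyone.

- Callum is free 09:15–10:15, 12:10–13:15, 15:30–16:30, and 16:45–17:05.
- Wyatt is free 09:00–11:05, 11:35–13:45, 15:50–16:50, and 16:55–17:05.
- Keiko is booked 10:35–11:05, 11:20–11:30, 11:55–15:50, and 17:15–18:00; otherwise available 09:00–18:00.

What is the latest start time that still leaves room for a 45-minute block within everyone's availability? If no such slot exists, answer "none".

Keiko free within 09:00–18:00: 09:00–10:35, 11:05–11:20, 11:30–11:55, 15:50–17:15.
Callum ∩ Wyatt: 09:15–10:15, 12:10–13:15, 15:50–16:30, 16:45–16:50, 16:55–17:05.
Callum ∩ Wyatt ∩ Keiko: 09:15–10:15, 15:50–16:30, 16:45–16:50, 16:55–17:05.
Windows ≥ 45 min: 09:15–10:15.
Latest start in the last window 09:15–10:15 is 10:15 − 45 min = 09:30.

09:30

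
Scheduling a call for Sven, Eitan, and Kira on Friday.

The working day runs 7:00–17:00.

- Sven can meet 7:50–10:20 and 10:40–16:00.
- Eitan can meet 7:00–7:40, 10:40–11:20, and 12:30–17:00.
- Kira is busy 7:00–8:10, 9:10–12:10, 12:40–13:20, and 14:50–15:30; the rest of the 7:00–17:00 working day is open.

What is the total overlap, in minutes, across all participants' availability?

Kira free within 07:00–17:00: 08:10–09:10, 12:10–12:40, 13:20–14:50, 15:30–17:00.
Sven ∩ Eitan: 10:40–11:20, 12:30–16:00.
Sven ∩ Eitan ∩ Kira: 12:30–12:40, 13:20–14:50, 15:30–16:00.
Total common minutes: 10 + 90 + 30 = 130.

130 minutes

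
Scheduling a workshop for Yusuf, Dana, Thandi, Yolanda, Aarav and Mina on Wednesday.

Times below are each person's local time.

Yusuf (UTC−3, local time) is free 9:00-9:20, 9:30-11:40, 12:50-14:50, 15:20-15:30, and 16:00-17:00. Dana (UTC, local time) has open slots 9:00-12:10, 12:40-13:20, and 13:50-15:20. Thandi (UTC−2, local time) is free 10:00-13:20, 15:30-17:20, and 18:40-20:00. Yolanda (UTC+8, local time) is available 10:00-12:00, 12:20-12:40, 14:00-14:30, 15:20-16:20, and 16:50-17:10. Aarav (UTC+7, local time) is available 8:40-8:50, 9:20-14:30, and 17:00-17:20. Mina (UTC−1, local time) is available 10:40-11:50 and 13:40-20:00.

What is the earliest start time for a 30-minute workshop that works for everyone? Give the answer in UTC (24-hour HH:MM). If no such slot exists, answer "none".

Yusuf → UTC: 12:00–12:20, 12:30–14:40, 15:50–17:50, 18:20–18:30, 19:00–20:00.
Dana → UTC: 09:00–12:10, 12:40–13:20, 13:50–15:20.
Thandi → UTC: 12:00–15:20, 17:30–19:20, 20:40–22:00.
Yolanda → UTC: 02:00–04:00, 04:20–04:40, 06:00–06:30, 07:20–08:20, 08:50–09:10.
Aarav → UTC: 01:40–01:50, 02:20–07:30, 10:00–10:20.
Mina → UTC: 11:40–12:50, 14:40–21:00.
Yusuf ∩ Dana: 12:00–12:10, 12:40–13:20, 13:50–14:40.
Yusuf ∩ Dana ∩ Thandi: 12:00–12:10, 12:40–13:20, 13:50–14:40.
Yusuf ∩ Dana ∩ Thandi ∩ Yolanda: (none).
Yusuf ∩ Dana ∩ Thandi ∩ Yolanda ∩ Aarav: (none).
Yusuf ∩ Dana ∩ Thandi ∩ Yolanda ∩ Aarav ∩ Mina: (none).
Windows ≥ 30 min: (none).

none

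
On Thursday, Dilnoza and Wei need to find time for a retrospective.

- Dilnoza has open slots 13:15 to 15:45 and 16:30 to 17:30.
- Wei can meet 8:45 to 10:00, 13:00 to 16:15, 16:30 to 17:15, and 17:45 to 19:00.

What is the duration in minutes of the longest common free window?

Dilnoza ∩ Wei: 13:15–15:45, 16:30–17:15.
Common window lengths: 150, 45 min; longest is 150.

150 minutes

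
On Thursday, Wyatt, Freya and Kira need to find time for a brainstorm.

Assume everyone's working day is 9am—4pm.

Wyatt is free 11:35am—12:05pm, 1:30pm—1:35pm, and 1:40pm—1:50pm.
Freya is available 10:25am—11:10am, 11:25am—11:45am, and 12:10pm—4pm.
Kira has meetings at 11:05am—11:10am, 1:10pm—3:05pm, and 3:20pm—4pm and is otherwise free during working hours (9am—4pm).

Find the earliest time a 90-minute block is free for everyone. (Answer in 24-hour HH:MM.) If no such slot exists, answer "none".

Kira free within 09:00–16:00: 09:00–11:05, 11:10–13:10, 15:05–15:20.
Wyatt ∩ Freya: 11:35–11:45, 13:30–13:35, 13:40–13:50.
Wyatt ∩ Freya ∩ Kira: 11:35–11:45.
Windows ≥ 90 min: (none).

none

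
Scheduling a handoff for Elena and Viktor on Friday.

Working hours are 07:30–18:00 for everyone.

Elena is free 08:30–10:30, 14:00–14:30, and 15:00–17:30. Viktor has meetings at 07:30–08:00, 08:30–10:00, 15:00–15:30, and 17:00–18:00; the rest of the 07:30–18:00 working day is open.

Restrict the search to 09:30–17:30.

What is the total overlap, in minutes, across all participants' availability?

150 minutes

Viktor free within 07:30–18:00: 08:00–08:30, 10:00–15:00, 15:30–17:00.
Elena ∩ Viktor: 10:00–10:30, 14:00–14:30, 15:30–17:00.
Restricted to 09:30–17:30: 10:00–10:30, 14:00–14:30, 15:30–17:00.
Total common minutes: 30 + 30 + 90 = 150.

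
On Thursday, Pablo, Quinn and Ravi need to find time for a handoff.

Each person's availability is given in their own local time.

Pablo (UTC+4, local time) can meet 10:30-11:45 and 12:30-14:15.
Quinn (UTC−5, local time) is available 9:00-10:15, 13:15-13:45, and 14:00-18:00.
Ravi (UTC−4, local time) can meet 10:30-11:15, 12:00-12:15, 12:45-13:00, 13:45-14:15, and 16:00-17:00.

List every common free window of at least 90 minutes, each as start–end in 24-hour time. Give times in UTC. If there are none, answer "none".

none

Pablo → UTC: 06:30–07:45, 08:30–10:15.
Quinn → UTC: 14:00–15:15, 18:15–18:45, 19:00–23:00.
Ravi → UTC: 14:30–15:15, 16:00–16:15, 16:45–17:00, 17:45–18:15, 20:00–21:00.
Pablo ∩ Quinn: (none).
Pablo ∩ Quinn ∩ Ravi: (none).
Windows ≥ 90 min: (none).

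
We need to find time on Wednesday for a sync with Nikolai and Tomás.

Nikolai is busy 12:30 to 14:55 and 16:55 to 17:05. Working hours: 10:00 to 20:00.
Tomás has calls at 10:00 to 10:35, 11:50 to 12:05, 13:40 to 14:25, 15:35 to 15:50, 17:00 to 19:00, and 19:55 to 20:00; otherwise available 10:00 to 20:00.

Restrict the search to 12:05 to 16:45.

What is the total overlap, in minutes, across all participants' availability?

120 minutes

Nikolai free within 10:00–20:00: 10:00–12:30, 14:55–16:55, 17:05–20:00.
Tomás free within 10:00–20:00: 10:35–11:50, 12:05–13:40, 14:25–15:35, 15:50–17:00, 19:00–19:55.
Nikolai ∩ Tomás: 10:35–11:50, 12:05–12:30, 14:55–15:35, 15:50–16:55, 19:00–19:55.
Restricted to 12:05–16:45: 12:05–12:30, 14:55–15:35, 15:50–16:45.
Total common minutes: 25 + 40 + 55 = 120.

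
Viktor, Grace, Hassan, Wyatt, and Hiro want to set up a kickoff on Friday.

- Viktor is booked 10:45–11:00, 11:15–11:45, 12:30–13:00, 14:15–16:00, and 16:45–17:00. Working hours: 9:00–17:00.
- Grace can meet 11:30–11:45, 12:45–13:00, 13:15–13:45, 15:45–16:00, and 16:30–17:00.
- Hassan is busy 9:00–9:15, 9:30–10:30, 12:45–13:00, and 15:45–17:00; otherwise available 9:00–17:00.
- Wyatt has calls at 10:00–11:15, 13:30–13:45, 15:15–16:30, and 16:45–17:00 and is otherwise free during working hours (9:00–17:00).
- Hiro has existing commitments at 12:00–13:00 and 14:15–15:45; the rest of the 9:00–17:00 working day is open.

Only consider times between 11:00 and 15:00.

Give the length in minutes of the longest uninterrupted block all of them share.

Viktor free within 09:00–17:00: 09:00–10:45, 11:00–11:15, 11:45–12:30, 13:00–14:15, 16:00–16:45.
Hassan free within 09:00–17:00: 09:15–09:30, 10:30–12:45, 13:00–15:45.
Wyatt free within 09:00–17:00: 09:00–10:00, 11:15–13:30, 13:45–15:15, 16:30–16:45.
Hiro free within 09:00–17:00: 09:00–12:00, 13:00–14:15, 15:45–17:00.
Viktor ∩ Grace: 13:15–13:45, 16:30–16:45.
Viktor ∩ Grace ∩ Hassan: 13:15–13:45.
Viktor ∩ Grace ∩ Hassan ∩ Wyatt: 13:15–13:30.
Viktor ∩ Grace ∩ Hassan ∩ Wyatt ∩ Hiro: 13:15–13:30.
Restricted to 11:00–15:00: 13:15–13:30.
Single common window of 15 minutes.

15 minutes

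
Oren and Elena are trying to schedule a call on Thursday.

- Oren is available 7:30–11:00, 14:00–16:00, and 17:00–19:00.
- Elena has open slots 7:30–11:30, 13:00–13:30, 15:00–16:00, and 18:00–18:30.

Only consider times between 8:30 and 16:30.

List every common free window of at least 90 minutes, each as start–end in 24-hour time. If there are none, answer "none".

Oren ∩ Elena: 07:30–11:00, 15:00–16:00, 18:00–18:30.
Restricted to 08:30–16:30: 08:30–11:00, 15:00–16:00.
Windows ≥ 90 min: 08:30–11:00.

08:30–11:00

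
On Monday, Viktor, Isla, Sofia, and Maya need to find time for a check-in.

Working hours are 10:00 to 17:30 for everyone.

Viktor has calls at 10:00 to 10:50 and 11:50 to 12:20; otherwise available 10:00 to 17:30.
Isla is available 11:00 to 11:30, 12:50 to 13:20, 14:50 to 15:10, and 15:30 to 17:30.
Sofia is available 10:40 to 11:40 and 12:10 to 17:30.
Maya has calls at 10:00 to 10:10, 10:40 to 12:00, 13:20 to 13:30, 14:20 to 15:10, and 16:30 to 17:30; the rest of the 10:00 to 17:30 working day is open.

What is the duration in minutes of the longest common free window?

60 minutes

Viktor free within 10:00–17:30: 10:50–11:50, 12:20–17:30.
Maya free within 10:00–17:30: 10:10–10:40, 12:00–13:20, 13:30–14:20, 15:10–16:30.
Viktor ∩ Isla: 11:00–11:30, 12:50–13:20, 14:50–15:10, 15:30–17:30.
Viktor ∩ Isla ∩ Sofia: 11:00–11:30, 12:50–13:20, 14:50–15:10, 15:30–17:30.
Viktor ∩ Isla ∩ Sofia ∩ Maya: 12:50–13:20, 15:30–16:30.
Common window lengths: 30, 60 min; longest is 60.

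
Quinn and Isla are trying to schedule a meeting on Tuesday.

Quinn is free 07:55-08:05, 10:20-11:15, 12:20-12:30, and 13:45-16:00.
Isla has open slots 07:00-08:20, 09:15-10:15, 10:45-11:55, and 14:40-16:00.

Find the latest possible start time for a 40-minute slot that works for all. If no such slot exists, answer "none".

15:20

Quinn ∩ Isla: 07:55–08:05, 10:45–11:15, 14:40–16:00.
Windows ≥ 40 min: 14:40–16:00.
Latest start in the last window 14:40–16:00 is 16:00 − 40 min = 15:20.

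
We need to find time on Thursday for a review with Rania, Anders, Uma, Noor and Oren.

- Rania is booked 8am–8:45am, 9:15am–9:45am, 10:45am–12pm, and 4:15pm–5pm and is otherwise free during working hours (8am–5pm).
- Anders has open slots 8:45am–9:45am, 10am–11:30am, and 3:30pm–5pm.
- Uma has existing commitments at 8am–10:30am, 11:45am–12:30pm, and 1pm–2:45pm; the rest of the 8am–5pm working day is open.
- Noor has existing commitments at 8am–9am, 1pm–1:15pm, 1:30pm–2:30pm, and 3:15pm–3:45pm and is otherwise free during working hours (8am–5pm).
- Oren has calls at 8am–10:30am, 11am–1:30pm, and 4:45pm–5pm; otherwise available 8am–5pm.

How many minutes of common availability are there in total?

Rania free within 08:00–17:00: 08:45–09:15, 09:45–10:45, 12:00–16:15.
Uma free within 08:00–17:00: 10:30–11:45, 12:30–13:00, 14:45–17:00.
Noor free within 08:00–17:00: 09:00–13:00, 13:15–13:30, 14:30–15:15, 15:45–17:00.
Oren free within 08:00–17:00: 10:30–11:00, 13:30–16:45.
Rania ∩ Anders: 08:45–09:15, 10:00–10:45, 15:30–16:15.
Rania ∩ Anders ∩ Uma: 10:30–10:45, 15:30–16:15.
Rania ∩ Anders ∩ Uma ∩ Noor: 10:30–10:45, 15:45–16:15.
Rania ∩ Anders ∩ Uma ∩ Noor ∩ Oren: 10:30–10:45, 15:45–16:15.
Total common minutes: 15 + 30 = 45.

45 minutes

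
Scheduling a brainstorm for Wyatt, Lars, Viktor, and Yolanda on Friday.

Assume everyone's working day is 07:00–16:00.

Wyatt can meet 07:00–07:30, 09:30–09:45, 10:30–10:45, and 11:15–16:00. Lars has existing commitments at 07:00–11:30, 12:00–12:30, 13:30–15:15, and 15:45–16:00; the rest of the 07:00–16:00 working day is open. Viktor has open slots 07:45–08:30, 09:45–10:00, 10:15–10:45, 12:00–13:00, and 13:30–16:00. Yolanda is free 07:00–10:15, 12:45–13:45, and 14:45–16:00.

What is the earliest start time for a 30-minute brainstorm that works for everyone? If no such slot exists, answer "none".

Lars free within 07:00–16:00: 11:30–12:00, 12:30–13:30, 15:15–15:45.
Wyatt ∩ Lars: 11:30–12:00, 12:30–13:30, 15:15–15:45.
Wyatt ∩ Lars ∩ Viktor: 12:30–13:00, 15:15–15:45.
Wyatt ∩ Lars ∩ Viktor ∩ Yolanda: 12:45–13:00, 15:15–15:45.
Windows ≥ 30 min: 15:15–15:45.
Earliest such window starts at 15:15.

15:15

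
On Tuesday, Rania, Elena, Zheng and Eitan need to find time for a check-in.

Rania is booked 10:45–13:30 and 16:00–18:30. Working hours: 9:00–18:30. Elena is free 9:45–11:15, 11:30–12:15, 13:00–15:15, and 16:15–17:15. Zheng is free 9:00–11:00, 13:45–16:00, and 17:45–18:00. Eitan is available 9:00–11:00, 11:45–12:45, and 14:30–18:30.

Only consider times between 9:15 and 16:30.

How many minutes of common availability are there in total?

Rania free within 09:00–18:30: 09:00–10:45, 13:30–16:00.
Rania ∩ Elena: 09:45–10:45, 13:30–15:15.
Rania ∩ Elena ∩ Zheng: 09:45–10:45, 13:45–15:15.
Rania ∩ Elena ∩ Zheng ∩ Eitan: 09:45–10:45, 14:30–15:15.
Restricted to 09:15–16:30: 09:45–10:45, 14:30–15:15.
Total common minutes: 60 + 45 = 105.

105 minutes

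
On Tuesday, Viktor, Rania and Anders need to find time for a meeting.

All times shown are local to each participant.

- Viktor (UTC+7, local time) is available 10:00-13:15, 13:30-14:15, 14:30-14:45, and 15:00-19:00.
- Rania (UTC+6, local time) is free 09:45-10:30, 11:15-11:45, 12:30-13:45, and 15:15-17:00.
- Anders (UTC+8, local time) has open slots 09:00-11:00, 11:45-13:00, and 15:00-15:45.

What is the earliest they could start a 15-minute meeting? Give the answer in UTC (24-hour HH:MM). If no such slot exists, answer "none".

Viktor → UTC: 03:00–06:15, 06:30–07:15, 07:30–07:45, 08:00–12:00.
Rania → UTC: 03:45–04:30, 05:15–05:45, 06:30–07:45, 09:15–11:00.
Anders → UTC: 01:00–03:00, 03:45–05:00, 07:00–07:45.
Viktor ∩ Rania: 03:45–04:30, 05:15–05:45, 06:30–07:15, 07:30–07:45, 09:15–11:00.
Viktor ∩ Rania ∩ Anders: 03:45–04:30, 07:00–07:15, 07:30–07:45.
Windows ≥ 15 min: 03:45–04:30, 07:00–07:15, 07:30–07:45.
Earliest such window starts at 03:45.

03:45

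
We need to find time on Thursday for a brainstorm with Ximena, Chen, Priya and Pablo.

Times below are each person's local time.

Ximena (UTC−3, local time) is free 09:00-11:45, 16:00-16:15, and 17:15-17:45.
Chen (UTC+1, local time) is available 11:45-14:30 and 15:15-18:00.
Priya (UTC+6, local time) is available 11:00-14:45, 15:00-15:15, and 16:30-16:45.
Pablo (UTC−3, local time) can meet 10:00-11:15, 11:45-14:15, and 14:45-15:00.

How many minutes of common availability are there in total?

Ximena → UTC: 12:00–14:45, 19:00–19:15, 20:15–20:45.
Chen → UTC: 10:45–13:30, 14:15–17:00.
Priya → UTC: 05:00–08:45, 09:00–09:15, 10:30–10:45.
Pablo → UTC: 13:00–14:15, 14:45–17:15, 17:45–18:00.
Ximena ∩ Chen: 12:00–13:30, 14:15–14:45.
Ximena ∩ Chen ∩ Priya: (none).
Ximena ∩ Chen ∩ Priya ∩ Pablo: (none).
Total common minutes: 0.

0 minutes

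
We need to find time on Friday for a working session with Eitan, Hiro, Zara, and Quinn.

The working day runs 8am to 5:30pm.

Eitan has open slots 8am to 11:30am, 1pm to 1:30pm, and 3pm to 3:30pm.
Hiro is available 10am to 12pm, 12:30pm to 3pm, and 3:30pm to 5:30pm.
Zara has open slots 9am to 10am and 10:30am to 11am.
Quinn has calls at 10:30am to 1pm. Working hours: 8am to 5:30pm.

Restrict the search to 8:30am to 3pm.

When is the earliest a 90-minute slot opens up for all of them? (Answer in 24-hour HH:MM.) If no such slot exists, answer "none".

none

Quinn free within 08:00–17:30: 08:00–10:30, 13:00–17:30.
Eitan ∩ Hiro: 10:00–11:30, 13:00–13:30.
Eitan ∩ Hiro ∩ Zara: 10:30–11:00.
Eitan ∩ Hiro ∩ Zara ∩ Quinn: (none).
Restricted to 08:30–15:00: (none).
Windows ≥ 90 min: (none).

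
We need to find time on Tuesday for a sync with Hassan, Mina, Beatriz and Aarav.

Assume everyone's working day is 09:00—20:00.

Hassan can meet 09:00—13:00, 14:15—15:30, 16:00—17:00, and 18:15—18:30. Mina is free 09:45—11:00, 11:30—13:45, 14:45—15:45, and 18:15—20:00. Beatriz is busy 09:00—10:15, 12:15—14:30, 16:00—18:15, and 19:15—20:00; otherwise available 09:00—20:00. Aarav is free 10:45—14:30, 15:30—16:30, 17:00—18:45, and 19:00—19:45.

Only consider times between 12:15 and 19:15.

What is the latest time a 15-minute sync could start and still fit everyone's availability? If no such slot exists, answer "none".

18:15

Beatriz free within 09:00–20:00: 10:15–12:15, 14:30–16:00, 18:15–19:15.
Hassan ∩ Mina: 09:45–11:00, 11:30–13:00, 14:45–15:30, 18:15–18:30.
Hassan ∩ Mina ∩ Beatriz: 10:15–11:00, 11:30–12:15, 14:45–15:30, 18:15–18:30.
Hassan ∩ Mina ∩ Beatriz ∩ Aarav: 10:45–11:00, 11:30–12:15, 18:15–18:30.
Restricted to 12:15–19:15: 18:15–18:30.
Windows ≥ 15 min: 18:15–18:30.
Latest start in the last window 18:15–18:30 is 18:30 − 15 min = 18:15.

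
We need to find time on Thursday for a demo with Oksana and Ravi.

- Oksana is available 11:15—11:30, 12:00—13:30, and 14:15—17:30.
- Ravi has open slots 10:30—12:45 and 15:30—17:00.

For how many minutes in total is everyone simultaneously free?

150 minutes

Oksana ∩ Ravi: 11:15–11:30, 12:00–12:45, 15:30–17:00.
Total common minutes: 15 + 45 + 90 = 150.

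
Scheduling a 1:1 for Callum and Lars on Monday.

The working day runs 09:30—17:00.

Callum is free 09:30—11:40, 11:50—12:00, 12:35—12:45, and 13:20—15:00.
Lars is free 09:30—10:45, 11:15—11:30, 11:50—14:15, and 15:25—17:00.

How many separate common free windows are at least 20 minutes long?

2

Callum ∩ Lars: 09:30–10:45, 11:15–11:30, 11:50–12:00, 12:35–12:45, 13:20–14:15.
Windows ≥ 20 min: 09:30–10:45, 13:20–14:15.
That's 2 windows.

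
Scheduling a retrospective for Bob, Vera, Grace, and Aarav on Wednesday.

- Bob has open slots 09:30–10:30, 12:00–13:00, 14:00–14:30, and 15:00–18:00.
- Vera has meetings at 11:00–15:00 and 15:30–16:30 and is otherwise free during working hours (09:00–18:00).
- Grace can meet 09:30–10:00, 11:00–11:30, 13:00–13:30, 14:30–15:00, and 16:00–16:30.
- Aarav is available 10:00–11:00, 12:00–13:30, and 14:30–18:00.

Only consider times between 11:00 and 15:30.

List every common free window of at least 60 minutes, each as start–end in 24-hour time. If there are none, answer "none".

Vera free within 09:00–18:00: 09:00–11:00, 15:00–15:30, 16:30–18:00.
Bob ∩ Vera: 09:30–10:30, 15:00–15:30, 16:30–18:00.
Bob ∩ Vera ∩ Grace: 09:30–10:00.
Bob ∩ Vera ∩ Grace ∩ Aarav: (none).
Restricted to 11:00–15:30: (none).
Windows ≥ 60 min: (none).

none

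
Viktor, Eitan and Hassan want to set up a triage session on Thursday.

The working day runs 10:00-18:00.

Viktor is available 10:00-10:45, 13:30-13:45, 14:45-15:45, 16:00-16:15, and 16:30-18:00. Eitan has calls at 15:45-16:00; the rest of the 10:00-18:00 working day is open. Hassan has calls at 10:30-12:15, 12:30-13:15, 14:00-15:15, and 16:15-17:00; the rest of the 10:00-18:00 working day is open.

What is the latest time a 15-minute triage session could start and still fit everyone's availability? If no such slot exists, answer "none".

17:45

Eitan free within 10:00–18:00: 10:00–15:45, 16:00–18:00.
Hassan free within 10:00–18:00: 10:00–10:30, 12:15–12:30, 13:15–14:00, 15:15–16:15, 17:00–18:00.
Viktor ∩ Eitan: 10:00–10:45, 13:30–13:45, 14:45–15:45, 16:00–16:15, 16:30–18:00.
Viktor ∩ Eitan ∩ Hassan: 10:00–10:30, 13:30–13:45, 15:15–15:45, 16:00–16:15, 17:00–18:00.
Windows ≥ 15 min: 10:00–10:30, 13:30–13:45, 15:15–15:45, 16:00–16:15, 17:00–18:00.
Latest start in the last window 17:00–18:00 is 18:00 − 15 min = 17:45.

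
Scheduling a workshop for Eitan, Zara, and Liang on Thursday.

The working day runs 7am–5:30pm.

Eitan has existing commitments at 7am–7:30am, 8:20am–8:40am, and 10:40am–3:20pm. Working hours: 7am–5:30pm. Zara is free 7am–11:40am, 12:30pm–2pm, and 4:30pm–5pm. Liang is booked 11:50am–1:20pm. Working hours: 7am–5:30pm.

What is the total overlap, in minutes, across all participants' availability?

Eitan free within 07:00–17:30: 07:30–08:20, 08:40–10:40, 15:20–17:30.
Liang free within 07:00–17:30: 07:00–11:50, 13:20–17:30.
Eitan ∩ Zara: 07:30–08:20, 08:40–10:40, 16:30–17:00.
Eitan ∩ Zara ∩ Liang: 07:30–08:20, 08:40–10:40, 16:30–17:00.
Total common minutes: 50 + 120 + 30 = 200.

200 minutes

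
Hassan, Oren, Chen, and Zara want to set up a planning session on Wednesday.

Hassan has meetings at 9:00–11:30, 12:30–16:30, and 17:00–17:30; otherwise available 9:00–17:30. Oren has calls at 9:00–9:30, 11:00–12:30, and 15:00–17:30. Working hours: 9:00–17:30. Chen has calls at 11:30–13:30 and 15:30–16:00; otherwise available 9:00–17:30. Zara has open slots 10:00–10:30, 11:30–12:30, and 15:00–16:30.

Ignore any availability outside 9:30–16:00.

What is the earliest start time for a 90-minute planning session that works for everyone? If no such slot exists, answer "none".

none

Hassan free within 09:00–17:30: 11:30–12:30, 16:30–17:00.
Oren free within 09:00–17:30: 09:30–11:00, 12:30–15:00.
Chen free within 09:00–17:30: 09:00–11:30, 13:30–15:30, 16:00–17:30.
Hassan ∩ Oren: (none).
Hassan ∩ Oren ∩ Chen: (none).
Hassan ∩ Oren ∩ Chen ∩ Zara: (none).
Restricted to 09:30–16:00: (none).
Windows ≥ 90 min: (none).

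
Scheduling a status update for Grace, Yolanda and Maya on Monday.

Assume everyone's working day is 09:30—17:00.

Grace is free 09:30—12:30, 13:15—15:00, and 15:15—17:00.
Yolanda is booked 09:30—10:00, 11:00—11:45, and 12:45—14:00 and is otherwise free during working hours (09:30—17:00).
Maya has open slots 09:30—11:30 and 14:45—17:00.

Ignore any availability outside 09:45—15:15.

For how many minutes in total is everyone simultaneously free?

75 minutes

Yolanda free within 09:30–17:00: 10:00–11:00, 11:45–12:45, 14:00–17:00.
Grace ∩ Yolanda: 10:00–11:00, 11:45–12:30, 14:00–15:00, 15:15–17:00.
Grace ∩ Yolanda ∩ Maya: 10:00–11:00, 14:45–15:00, 15:15–17:00.
Restricted to 09:45–15:15: 10:00–11:00, 14:45–15:00.
Total common minutes: 60 + 15 = 75.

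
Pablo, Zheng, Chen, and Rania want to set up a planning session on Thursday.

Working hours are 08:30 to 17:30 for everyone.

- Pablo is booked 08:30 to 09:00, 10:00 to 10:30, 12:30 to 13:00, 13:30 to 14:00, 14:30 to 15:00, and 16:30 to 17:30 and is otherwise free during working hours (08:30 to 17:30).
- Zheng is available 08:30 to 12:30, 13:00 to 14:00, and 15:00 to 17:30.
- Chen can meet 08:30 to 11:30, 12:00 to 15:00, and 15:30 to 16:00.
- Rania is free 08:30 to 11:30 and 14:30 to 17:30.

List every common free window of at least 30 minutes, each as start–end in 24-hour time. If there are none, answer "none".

09:00–10:00, 10:30–11:30, 15:30–16:00

Pablo free within 08:30–17:30: 09:00–10:00, 10:30–12:30, 13:00–13:30, 14:00–14:30, 15:00–16:30.
Pablo ∩ Zheng: 09:00–10:00, 10:30–12:30, 13:00–13:30, 15:00–16:30.
Pablo ∩ Zheng ∩ Chen: 09:00–10:00, 10:30–11:30, 12:00–12:30, 13:00–13:30, 15:30–16:00.
Pablo ∩ Zheng ∩ Chen ∩ Rania: 09:00–10:00, 10:30–11:30, 15:30–16:00.
Windows ≥ 30 min: 09:00–10:00, 10:30–11:30, 15:30–16:00.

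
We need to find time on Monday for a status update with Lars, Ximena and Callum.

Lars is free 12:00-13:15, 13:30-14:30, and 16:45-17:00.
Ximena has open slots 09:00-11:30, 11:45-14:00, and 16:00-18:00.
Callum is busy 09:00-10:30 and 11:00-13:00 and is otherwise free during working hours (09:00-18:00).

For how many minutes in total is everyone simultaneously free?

60 minutes

Callum free within 09:00–18:00: 10:30–11:00, 13:00–18:00.
Lars ∩ Ximena: 12:00–13:15, 13:30–14:00, 16:45–17:00.
Lars ∩ Ximena ∩ Callum: 13:00–13:15, 13:30–14:00, 16:45–17:00.
Total common minutes: 15 + 30 + 15 = 60.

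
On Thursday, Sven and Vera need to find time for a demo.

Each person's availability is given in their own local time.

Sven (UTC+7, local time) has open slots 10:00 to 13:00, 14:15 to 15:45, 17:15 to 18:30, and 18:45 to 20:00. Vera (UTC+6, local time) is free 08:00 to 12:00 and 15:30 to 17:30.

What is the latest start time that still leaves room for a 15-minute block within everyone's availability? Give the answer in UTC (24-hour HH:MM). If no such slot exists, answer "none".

11:15

Sven → UTC: 03:00–06:00, 07:15–08:45, 10:15–11:30, 11:45–13:00.
Vera → UTC: 02:00–06:00, 09:30–11:30.
Sven ∩ Vera: 03:00–06:00, 10:15–11:30.
Windows ≥ 15 min: 03:00–06:00, 10:15–11:30.
Latest start in the last window 10:15–11:30 is 11:30 − 15 min = 11:15.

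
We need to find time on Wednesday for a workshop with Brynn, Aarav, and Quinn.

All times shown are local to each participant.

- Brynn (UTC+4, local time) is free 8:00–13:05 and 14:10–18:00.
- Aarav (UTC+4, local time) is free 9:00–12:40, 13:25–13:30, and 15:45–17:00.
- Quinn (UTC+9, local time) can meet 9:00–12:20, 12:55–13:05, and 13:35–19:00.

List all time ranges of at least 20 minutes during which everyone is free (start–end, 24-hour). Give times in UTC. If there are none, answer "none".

05:00–08:40

Brynn → UTC: 04:00–09:05, 10:10–14:00.
Aarav → UTC: 05:00–08:40, 09:25–09:30, 11:45–13:00.
Quinn → UTC: 00:00–03:20, 03:55–04:05, 04:35–10:00.
Brynn ∩ Aarav: 05:00–08:40, 11:45–13:00.
Brynn ∩ Aarav ∩ Quinn: 05:00–08:40.
Windows ≥ 20 min: 05:00–08:40.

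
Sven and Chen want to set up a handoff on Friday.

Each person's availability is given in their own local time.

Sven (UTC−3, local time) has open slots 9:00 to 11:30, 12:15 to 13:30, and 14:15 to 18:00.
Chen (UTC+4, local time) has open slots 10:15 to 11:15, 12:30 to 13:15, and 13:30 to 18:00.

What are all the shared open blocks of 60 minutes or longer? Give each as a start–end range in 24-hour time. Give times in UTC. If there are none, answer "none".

Sven → UTC: 12:00–14:30, 15:15–16:30, 17:15–21:00.
Chen → UTC: 06:15–07:15, 08:30–09:15, 09:30–14:00.
Sven ∩ Chen: 12:00–14:00.
Windows ≥ 60 min: 12:00–14:00.

12:00–14:00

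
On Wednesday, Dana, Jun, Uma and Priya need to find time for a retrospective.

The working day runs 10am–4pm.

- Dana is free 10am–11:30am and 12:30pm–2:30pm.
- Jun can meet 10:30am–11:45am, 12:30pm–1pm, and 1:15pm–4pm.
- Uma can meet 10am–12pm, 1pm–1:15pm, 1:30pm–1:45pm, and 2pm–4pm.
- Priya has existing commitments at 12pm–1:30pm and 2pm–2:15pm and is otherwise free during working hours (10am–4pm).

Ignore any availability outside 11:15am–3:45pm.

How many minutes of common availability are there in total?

Priya free within 10:00–16:00: 10:00–12:00, 13:30–14:00, 14:15–16:00.
Dana ∩ Jun: 10:30–11:30, 12:30–13:00, 13:15–14:30.
Dana ∩ Jun ∩ Uma: 10:30–11:30, 13:30–13:45, 14:00–14:30.
Dana ∩ Jun ∩ Uma ∩ Priya: 10:30–11:30, 13:30–13:45, 14:15–14:30.
Restricted to 11:15–15:45: 11:15–11:30, 13:30–13:45, 14:15–14:30.
Total common minutes: 15 + 15 + 15 = 45.

45 minutes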